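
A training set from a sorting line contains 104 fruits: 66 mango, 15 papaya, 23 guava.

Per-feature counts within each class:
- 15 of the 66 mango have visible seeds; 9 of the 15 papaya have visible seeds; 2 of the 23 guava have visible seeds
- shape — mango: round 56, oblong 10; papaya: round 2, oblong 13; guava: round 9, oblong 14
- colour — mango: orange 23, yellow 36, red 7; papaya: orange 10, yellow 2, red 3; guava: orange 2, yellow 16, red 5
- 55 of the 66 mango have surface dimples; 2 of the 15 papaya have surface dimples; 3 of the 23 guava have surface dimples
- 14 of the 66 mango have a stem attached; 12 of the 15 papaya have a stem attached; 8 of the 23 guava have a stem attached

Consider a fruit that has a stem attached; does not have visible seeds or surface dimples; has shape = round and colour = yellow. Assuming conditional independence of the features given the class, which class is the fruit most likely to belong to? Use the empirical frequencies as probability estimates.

guava

mango: (66/104) × (51/66) × (56/66) × (36/66) × (11/66) × (14/66) ≈ 0.00802366
papaya: (15/104) × (6/15) × (2/15) × (2/15) × (13/15) × (12/15) ≈ 0.000711111
guava: (23/104) × (21/23) × (9/23) × (16/23) × (20/23) × (8/23) ≈ 0.0166248
Highest score → guava.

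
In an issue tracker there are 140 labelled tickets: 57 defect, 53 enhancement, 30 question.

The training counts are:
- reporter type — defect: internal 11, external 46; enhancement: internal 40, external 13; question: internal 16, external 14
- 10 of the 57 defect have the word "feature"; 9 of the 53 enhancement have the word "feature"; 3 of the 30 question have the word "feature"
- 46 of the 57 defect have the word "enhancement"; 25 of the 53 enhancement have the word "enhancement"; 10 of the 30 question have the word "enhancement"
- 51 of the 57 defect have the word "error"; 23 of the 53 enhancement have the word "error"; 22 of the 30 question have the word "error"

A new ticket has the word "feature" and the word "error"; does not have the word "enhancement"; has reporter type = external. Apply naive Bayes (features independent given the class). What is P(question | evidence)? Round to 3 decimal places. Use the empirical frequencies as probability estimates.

defect: (57/140) × (46/57) × (10/57) × (11/57) × (51/57) ≈ 0.00995332
enhancement: (53/140) × (13/53) × (9/53) × (28/53) × (23/53) ≈ 0.00361506
question: (30/140) × (14/30) × (3/30) × (20/30) × (22/30) ≈ 0.00488889
P(question | x) = 0.00488889 / 0.01845727 ≈ 0.265

0.265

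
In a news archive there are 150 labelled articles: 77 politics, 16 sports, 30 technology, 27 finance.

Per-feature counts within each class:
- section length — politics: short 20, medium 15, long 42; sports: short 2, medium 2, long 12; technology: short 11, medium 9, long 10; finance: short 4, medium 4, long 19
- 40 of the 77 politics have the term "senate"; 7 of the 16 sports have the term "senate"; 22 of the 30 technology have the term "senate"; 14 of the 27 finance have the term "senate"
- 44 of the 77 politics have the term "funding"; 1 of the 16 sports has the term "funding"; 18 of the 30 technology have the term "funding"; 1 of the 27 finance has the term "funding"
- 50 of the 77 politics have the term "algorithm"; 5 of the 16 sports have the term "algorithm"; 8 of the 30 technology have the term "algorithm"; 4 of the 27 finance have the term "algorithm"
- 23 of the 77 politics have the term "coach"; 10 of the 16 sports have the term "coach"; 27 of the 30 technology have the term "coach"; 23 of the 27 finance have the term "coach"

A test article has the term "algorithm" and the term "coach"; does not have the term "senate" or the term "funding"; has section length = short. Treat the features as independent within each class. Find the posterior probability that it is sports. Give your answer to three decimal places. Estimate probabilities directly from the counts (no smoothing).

politics: (77/150) × (20/77) × (37/77) × (33/77) × (50/77) × (23/77) ≈ 0.00532586
sports: (16/150) × (2/16) × (9/16) × (15/16) × (5/16) × (10/16) = 0.001373291015625
technology: (30/150) × (11/30) × (8/30) × (12/30) × (8/30) × (27/30) ≈ 0.00187733
finance: (27/150) × (4/27) × (13/27) × (26/27) × (4/27) × (23/27) ≈ 0.00156034
P(sports | x) = 0.001373291015625 / 0.010136821015625 ≈ 0.135

0.135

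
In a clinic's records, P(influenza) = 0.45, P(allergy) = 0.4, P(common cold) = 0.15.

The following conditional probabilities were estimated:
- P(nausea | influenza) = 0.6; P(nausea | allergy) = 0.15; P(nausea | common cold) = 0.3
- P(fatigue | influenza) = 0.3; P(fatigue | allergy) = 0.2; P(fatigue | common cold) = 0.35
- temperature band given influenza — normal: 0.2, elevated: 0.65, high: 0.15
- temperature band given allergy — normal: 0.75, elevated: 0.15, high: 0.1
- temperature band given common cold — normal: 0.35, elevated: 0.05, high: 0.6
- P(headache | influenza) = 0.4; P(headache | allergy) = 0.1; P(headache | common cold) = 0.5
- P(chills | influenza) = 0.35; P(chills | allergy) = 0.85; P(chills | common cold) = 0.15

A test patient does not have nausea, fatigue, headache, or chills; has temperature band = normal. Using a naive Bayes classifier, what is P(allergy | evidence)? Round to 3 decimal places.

influenza: 0.45 × (1−0.6) × (1−0.3) × 0.2 × (1−0.4) × (1−0.35) = 0.009828
allergy: 0.4 × (1−0.15) × (1−0.2) × 0.75 × (1−0.1) × (1−0.85) = 0.02754
common cold: 0.15 × (1−0.3) × (1−0.35) × 0.35 × (1−0.5) × (1−0.15) = 0.0101521875
P(allergy | x) = 0.02754 / 0.0475201875 ≈ 0.580

0.580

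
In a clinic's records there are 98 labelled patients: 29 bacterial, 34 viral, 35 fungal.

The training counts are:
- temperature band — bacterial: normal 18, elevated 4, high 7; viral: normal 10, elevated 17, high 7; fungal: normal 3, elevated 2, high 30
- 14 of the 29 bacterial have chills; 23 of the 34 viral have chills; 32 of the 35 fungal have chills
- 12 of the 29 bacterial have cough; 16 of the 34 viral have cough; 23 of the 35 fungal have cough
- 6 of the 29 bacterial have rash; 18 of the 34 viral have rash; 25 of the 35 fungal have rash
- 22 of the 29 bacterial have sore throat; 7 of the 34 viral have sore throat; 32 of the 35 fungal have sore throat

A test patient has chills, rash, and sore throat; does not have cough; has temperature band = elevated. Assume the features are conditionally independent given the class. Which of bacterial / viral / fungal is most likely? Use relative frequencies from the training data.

bacterial: (29/98) × (4/29) × (14/29) × (17/29) × (6/29) × (22/29) ≈ 0.00181298
viral: (34/98) × (17/34) × (23/34) × (18/34) × (18/34) × (7/34) ≈ 0.00677139
fungal: (35/98) × (2/35) × (32/35) × (12/35) × (25/35) × (32/35) ≈ 0.00417785
Highest score → viral.

viral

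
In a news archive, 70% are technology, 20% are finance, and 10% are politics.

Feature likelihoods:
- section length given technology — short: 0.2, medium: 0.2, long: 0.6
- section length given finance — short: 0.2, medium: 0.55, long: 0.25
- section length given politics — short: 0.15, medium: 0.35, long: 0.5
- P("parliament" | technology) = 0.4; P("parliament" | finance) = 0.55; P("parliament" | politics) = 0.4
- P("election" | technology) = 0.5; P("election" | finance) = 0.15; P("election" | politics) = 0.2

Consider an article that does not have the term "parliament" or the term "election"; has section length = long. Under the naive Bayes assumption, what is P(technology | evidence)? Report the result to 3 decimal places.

0.745

technology: 0.7 × 0.6 × (1−0.4) × (1−0.5) = 0.126
finance: 0.2 × 0.25 × (1−0.55) × (1−0.15) = 0.019125
politics: 0.1 × 0.5 × (1−0.4) × (1−0.2) = 0.024
P(technology | x) = 0.126 / 0.169125 ≈ 0.745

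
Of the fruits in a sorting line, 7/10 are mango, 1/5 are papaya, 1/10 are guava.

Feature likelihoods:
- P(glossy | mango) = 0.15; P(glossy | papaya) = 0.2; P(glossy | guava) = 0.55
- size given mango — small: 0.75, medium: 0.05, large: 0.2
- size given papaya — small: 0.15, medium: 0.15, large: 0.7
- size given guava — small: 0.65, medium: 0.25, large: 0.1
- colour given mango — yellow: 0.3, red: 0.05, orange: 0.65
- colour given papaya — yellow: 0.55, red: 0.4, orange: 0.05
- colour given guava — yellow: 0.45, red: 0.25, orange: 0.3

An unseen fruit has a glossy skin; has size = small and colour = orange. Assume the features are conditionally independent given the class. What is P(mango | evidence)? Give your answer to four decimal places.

mango: 0.7 × 0.15 × 0.75 × 0.65 = 0.0511875
papaya: 0.2 × 0.2 × 0.15 × 0.05 = 0.0003
guava: 0.1 × 0.55 × 0.65 × 0.3 = 0.010725
P(mango | x) = 0.0511875 / 0.0622125 ≈ 0.8228

0.8228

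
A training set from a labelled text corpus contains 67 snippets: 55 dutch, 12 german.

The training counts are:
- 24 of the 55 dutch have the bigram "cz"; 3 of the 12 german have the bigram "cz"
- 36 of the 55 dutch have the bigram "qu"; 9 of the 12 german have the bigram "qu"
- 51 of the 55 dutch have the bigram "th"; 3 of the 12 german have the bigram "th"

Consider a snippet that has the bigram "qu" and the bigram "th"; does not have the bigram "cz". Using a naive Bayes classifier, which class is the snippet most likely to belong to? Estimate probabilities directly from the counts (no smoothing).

dutch: (55/67) × (31/55) × (36/55) × (51/55) ≈ 0.280824
german: (12/67) × (9/12) × (9/12) × (3/12) ≈ 0.0251866
Highest score → dutch.

dutch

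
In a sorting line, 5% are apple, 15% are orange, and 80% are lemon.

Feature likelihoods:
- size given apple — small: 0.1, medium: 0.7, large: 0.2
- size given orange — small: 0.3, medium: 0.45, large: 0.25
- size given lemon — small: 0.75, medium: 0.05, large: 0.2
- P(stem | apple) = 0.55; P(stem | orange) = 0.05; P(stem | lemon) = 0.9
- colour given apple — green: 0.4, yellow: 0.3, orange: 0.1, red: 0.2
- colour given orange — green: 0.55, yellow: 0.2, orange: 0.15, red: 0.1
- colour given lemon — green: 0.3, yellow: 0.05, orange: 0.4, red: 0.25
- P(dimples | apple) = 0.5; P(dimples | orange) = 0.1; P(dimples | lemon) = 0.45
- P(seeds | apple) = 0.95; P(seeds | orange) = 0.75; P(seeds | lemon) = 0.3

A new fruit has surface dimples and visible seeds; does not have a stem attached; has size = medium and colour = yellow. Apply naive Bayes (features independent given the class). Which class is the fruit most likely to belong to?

apple

apple: 0.05 × 0.7 × (1−0.55) × 0.3 × 0.5 × 0.95 = 0.002244375
orange: 0.15 × 0.45 × (1−0.05) × 0.2 × 0.1 × 0.75 = 0.000961875
lemon: 0.8 × 0.05 × (1−0.9) × 0.05 × 0.45 × 0.3 = 0.000027
Highest score → apple.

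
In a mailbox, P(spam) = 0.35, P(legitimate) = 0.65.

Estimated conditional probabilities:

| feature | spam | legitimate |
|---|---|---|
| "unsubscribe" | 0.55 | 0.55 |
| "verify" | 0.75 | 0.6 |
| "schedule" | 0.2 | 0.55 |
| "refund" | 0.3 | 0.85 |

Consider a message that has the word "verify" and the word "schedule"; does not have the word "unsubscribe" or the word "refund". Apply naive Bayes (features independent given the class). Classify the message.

spam: 0.35 × (1−0.55) × 0.75 × 0.2 × (1−0.3) = 0.0165375
legitimate: 0.65 × (1−0.55) × 0.6 × 0.55 × (1−0.85) = 0.01447875
Highest score → spam.

spam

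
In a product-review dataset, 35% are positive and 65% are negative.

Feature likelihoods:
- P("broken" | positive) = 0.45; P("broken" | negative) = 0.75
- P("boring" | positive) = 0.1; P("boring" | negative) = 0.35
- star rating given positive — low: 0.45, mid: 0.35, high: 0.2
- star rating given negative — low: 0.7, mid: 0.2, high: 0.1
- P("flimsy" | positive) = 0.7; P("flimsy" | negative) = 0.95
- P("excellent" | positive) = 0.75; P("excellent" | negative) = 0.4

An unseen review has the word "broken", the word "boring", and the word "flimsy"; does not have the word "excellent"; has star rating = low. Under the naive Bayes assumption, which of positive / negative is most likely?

positive: 0.35 × 0.45 × 0.1 × 0.45 × 0.7 × (1−0.75) = 0.0012403125
negative: 0.65 × 0.75 × 0.35 × 0.7 × 0.95 × (1−0.4) = 0.068079375
Highest score → negative.

negative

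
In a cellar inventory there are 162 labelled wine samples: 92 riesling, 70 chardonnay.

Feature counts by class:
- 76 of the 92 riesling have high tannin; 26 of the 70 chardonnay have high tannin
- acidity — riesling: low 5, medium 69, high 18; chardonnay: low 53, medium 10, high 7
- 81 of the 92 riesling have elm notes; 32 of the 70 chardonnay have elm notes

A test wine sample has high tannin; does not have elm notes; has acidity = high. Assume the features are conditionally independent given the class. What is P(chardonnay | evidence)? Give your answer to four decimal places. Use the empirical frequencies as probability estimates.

riesling: (92/162) × (76/92) × (18/92) × (11/92) ≈ 0.0109746
chardonnay: (70/162) × (26/70) × (7/70) × (38/70) ≈ 0.00871252
P(chardonnay | x) = 0.00871252 / 0.01968712 ≈ 0.4425

0.4425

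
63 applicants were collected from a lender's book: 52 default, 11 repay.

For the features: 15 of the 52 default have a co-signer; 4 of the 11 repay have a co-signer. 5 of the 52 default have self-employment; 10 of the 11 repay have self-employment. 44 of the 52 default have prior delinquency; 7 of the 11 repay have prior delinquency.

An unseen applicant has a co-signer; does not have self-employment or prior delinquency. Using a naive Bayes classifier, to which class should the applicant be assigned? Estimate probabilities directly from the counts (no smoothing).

default: (52/63) × (15/52) × (47/52) × (8/52) ≈ 0.0331079
repay: (11/63) × (4/11) × (1/11) × (4/11) ≈ 0.00209891
Highest score → default.

default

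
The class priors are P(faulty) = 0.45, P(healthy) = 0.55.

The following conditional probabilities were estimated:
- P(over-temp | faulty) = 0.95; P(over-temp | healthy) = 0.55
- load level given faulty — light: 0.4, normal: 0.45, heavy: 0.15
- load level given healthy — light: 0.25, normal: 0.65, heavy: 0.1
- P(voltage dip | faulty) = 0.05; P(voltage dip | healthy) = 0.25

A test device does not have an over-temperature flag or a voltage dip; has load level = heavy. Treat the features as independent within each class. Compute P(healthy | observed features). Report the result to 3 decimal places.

0.853

faulty: 0.45 × (1−0.95) × 0.15 × (1−0.05) = 0.00320625
healthy: 0.55 × (1−0.55) × 0.1 × (1−0.25) = 0.0185625
P(healthy | x) = 0.0185625 / 0.02176875 ≈ 0.853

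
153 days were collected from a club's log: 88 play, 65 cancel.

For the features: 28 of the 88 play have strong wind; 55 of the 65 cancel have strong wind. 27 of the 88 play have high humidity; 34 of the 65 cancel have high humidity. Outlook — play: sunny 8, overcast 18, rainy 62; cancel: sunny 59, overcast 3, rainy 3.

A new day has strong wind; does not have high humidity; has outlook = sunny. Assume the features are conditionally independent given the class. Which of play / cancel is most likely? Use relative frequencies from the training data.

play: (88/153) × (28/88) × (61/88) × (8/88) ≈ 0.0115324
cancel: (65/153) × (55/65) × (31/65) × (59/65) ≈ 0.155617
Highest score → cancel.

cancel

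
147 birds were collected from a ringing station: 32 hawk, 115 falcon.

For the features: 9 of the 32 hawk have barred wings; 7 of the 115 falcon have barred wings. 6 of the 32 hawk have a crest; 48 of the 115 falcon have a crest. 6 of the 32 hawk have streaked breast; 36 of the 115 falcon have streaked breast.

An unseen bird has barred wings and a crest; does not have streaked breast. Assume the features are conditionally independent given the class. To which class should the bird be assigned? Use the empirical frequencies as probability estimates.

hawk: (32/147) × (9/32) × (6/32) × (26/32) ≈ 0.00932717
falcon: (115/147) × (7/115) × (48/115) × (79/115) ≈ 0.0136538
Highest score → falcon.

falcon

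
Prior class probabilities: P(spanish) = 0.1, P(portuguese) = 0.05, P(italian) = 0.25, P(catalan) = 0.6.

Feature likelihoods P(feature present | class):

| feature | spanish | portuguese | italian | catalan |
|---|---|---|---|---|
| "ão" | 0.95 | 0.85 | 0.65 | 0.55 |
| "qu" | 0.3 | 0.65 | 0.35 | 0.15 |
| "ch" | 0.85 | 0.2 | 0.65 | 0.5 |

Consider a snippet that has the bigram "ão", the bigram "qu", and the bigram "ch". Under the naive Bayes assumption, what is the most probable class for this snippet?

italian

spanish: 0.1 × 0.95 × 0.3 × 0.85 = 0.024225
portuguese: 0.05 × 0.85 × 0.65 × 0.2 = 0.005525
italian: 0.25 × 0.65 × 0.35 × 0.65 = 0.03696875
catalan: 0.6 × 0.55 × 0.15 × 0.5 = 0.02475
Highest score → italian.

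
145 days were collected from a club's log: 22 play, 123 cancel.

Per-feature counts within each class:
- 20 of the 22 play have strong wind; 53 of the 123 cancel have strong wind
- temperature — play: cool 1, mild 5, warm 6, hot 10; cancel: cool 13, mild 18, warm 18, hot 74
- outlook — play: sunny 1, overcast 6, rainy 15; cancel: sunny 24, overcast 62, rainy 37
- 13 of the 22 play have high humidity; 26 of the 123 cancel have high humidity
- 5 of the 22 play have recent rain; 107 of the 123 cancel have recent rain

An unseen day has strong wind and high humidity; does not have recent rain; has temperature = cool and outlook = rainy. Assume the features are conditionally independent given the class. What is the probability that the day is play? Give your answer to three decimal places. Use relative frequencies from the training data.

0.859

play: (22/145) × (20/22) × (1/22) × (15/22) × (13/22) × (17/22) ≈ 0.00195189
cancel: (123/145) × (53/123) × (13/123) × (37/123) × (26/123) × (16/123) ≈ 0.00031954
P(play | x) = 0.00195189 / 0.00227143 ≈ 0.859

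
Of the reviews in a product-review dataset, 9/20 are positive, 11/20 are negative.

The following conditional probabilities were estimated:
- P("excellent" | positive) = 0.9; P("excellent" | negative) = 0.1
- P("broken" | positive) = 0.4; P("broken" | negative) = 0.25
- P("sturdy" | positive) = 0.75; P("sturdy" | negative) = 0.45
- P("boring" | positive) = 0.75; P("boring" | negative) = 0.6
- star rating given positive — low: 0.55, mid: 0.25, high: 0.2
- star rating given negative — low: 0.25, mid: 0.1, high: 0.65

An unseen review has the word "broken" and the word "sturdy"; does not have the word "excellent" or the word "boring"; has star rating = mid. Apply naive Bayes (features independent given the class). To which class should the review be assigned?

negative

positive: 0.45 × (1−0.9) × 0.4 × 0.75 × (1−0.75) × 0.25 = 0.00084375
negative: 0.55 × (1−0.1) × 0.25 × 0.45 × (1−0.6) × 0.1 = 0.0022275
Highest score → negative.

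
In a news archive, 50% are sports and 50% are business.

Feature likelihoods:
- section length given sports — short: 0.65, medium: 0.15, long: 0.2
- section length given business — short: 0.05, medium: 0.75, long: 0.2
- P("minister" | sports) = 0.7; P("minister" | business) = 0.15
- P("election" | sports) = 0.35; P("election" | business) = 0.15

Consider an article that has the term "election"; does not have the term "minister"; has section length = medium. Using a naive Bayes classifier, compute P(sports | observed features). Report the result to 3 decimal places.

sports: 0.5 × 0.15 × (1−0.7) × 0.35 = 0.007875
business: 0.5 × 0.75 × (1−0.15) × 0.15 = 0.0478125
P(sports | x) = 0.007875 / 0.0556875 ≈ 0.141

0.141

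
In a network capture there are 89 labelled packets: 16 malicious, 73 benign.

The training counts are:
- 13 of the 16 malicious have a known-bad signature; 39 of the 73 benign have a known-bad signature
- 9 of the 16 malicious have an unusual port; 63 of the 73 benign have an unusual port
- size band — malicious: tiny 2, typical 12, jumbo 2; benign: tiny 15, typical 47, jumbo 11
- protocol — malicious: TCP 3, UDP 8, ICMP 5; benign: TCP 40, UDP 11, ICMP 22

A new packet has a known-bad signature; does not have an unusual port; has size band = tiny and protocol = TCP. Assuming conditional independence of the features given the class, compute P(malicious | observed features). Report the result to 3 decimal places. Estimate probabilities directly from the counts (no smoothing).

0.181

malicious: (16/89) × (13/16) × (7/16) × (2/16) × (3/16) ≈ 0.00149776
benign: (73/89) × (39/73) × (10/73) × (15/73) × (40/73) ≈ 0.00675861
P(malicious | x) = 0.00149776 / 0.00825637 ≈ 0.181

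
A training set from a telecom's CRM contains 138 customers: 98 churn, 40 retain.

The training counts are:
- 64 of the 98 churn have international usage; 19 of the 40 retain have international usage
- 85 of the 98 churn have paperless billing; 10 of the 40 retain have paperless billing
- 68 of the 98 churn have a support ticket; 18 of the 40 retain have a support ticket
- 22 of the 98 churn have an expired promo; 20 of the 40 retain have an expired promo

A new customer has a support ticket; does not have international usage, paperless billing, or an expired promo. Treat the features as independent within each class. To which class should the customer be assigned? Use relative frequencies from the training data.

churn: (98/138) × (34/98) × (13/98) × (68/98) × (76/98) ≈ 0.0175868
retain: (40/138) × (21/40) × (30/40) × (18/40) × (20/40) ≈ 0.0256793
Highest score → retain.

retain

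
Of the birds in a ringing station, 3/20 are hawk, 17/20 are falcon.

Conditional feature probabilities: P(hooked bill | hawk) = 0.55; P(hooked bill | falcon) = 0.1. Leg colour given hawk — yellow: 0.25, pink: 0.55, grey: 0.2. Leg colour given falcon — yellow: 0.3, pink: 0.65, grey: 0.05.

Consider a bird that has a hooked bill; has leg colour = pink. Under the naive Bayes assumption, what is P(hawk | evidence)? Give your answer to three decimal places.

0.451

hawk: 0.15 × 0.55 × 0.55 = 0.045375
falcon: 0.85 × 0.1 × 0.65 = 0.05525
P(hawk | x) = 0.045375 / 0.100625 ≈ 0.451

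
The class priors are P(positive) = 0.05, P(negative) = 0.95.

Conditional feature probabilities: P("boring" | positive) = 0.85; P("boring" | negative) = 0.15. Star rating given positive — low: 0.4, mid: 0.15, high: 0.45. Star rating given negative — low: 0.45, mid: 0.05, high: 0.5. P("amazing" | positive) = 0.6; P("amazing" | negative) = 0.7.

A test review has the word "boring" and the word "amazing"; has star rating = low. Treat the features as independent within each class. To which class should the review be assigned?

negative

positive: 0.05 × 0.85 × 0.4 × 0.6 = 0.0102
negative: 0.95 × 0.15 × 0.45 × 0.7 = 0.0448875
Highest score → negative.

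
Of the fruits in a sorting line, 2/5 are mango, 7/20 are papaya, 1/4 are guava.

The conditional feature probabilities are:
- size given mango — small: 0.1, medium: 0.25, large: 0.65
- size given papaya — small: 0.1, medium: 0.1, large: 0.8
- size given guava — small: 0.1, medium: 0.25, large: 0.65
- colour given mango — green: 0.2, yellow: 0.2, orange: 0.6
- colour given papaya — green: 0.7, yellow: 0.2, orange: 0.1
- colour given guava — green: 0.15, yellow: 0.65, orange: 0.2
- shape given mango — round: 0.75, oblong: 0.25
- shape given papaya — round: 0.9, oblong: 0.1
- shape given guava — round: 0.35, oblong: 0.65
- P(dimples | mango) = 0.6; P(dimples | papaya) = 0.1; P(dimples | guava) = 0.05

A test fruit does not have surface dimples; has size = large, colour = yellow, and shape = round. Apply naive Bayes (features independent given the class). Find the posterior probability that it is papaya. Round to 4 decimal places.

mango: 0.4 × 0.65 × 0.2 × 0.75 × (1−0.6) = 0.0156
papaya: 0.35 × 0.8 × 0.2 × 0.9 × (1−0.1) = 0.04536
guava: 0.25 × 0.65 × 0.65 × 0.35 × (1−0.05) = 0.0351203125
P(papaya | x) = 0.04536 / 0.0960803125 ≈ 0.4721

0.4721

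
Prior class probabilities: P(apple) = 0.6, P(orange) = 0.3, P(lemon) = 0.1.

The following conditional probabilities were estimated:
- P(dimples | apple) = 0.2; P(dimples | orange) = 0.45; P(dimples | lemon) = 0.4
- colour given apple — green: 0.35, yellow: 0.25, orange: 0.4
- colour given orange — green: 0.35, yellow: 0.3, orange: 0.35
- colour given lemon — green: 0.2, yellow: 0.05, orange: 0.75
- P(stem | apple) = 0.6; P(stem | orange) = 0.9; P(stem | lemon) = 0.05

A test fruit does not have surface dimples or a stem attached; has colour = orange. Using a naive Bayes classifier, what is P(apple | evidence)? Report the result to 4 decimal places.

0.6128

apple: 0.6 × (1−0.2) × 0.4 × (1−0.6) = 0.0768
orange: 0.3 × (1−0.45) × 0.35 × (1−0.9) = 0.005775
lemon: 0.1 × (1−0.4) × 0.75 × (1−0.05) = 0.04275
P(apple | x) = 0.0768 / 0.125325 ≈ 0.6128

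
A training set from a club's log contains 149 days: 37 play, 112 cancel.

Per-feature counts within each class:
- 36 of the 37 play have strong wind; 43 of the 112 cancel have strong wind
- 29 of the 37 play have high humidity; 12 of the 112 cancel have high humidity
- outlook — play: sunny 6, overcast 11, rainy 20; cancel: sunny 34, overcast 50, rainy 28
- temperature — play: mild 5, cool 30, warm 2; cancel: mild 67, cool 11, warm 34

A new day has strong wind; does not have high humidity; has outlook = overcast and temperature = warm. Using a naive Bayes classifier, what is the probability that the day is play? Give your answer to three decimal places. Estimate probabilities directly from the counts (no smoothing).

0.023

play: (37/149) × (36/37) × (8/37) × (11/37) × (2/37) ≈ 0.000839506
cancel: (112/149) × (43/112) × (100/112) × (50/112) × (34/112) ≈ 0.0349202
P(play | x) = 0.000839506 / 0.035759706 ≈ 0.023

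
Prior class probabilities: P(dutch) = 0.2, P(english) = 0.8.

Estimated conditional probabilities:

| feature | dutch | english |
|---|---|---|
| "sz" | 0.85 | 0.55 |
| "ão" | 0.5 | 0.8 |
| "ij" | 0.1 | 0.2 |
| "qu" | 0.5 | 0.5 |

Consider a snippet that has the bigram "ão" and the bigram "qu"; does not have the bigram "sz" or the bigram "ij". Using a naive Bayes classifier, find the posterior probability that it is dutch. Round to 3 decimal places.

0.055

dutch: 0.2 × (1−0.85) × 0.5 × (1−0.1) × 0.5 = 0.00675
english: 0.8 × (1−0.55) × 0.8 × (1−0.2) × 0.5 = 0.1152
P(dutch | x) = 0.00675 / 0.12195 ≈ 0.055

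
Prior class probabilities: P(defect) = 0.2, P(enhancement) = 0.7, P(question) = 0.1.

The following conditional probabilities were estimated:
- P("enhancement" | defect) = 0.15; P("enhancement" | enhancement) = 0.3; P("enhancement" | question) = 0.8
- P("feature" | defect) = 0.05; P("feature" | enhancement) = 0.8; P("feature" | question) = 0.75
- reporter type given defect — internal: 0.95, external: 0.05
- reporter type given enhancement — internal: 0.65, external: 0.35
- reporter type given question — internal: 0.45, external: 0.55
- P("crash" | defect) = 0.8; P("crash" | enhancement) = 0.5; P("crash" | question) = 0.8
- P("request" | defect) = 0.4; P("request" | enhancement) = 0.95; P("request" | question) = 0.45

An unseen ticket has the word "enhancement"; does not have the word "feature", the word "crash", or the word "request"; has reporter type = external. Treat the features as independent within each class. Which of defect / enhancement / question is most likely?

question

defect: 0.2 × 0.15 × (1−0.05) × 0.05 × (1−0.8) × (1−0.4) = 0.000171
enhancement: 0.7 × 0.3 × (1−0.8) × 0.35 × (1−0.5) × (1−0.95) = 0.0003675
question: 0.1 × 0.8 × (1−0.75) × 0.55 × (1−0.8) × (1−0.45) = 0.00121
Highest score → question.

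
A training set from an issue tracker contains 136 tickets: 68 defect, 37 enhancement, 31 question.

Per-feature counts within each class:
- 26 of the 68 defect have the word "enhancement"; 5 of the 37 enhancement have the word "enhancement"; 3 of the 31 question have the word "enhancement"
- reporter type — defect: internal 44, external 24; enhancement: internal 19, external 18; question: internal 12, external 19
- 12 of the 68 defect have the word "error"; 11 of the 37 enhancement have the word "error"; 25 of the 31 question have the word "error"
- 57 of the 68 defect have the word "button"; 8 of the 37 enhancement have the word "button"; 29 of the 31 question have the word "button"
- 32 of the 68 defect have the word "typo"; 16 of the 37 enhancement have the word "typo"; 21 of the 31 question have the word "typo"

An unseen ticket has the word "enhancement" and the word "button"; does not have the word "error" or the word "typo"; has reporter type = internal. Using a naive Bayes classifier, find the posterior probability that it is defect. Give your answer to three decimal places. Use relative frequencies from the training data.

defect: (68/136) × (26/68) × (44/68) × (56/68) × (57/68) × (36/68) ≈ 0.0452082
enhancement: (37/136) × (5/37) × (19/37) × (26/37) × (8/37) × (21/37) ≈ 0.00162802
question: (31/136) × (3/31) × (12/31) × (6/31) × (29/31) × (10/31) ≈ 0.000498731
P(defect | x) = 0.0452082 / 0.047334951 ≈ 0.955

0.955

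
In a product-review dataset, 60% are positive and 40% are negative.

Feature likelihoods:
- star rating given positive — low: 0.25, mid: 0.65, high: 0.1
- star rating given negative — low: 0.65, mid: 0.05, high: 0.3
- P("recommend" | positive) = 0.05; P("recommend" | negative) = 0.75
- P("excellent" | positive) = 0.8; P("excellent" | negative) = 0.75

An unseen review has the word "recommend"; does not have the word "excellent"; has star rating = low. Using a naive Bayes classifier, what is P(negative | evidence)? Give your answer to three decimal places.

0.970

positive: 0.6 × 0.25 × 0.05 × (1−0.8) = 0.0015
negative: 0.4 × 0.65 × 0.75 × (1−0.75) = 0.04875
P(negative | x) = 0.04875 / 0.05025 ≈ 0.970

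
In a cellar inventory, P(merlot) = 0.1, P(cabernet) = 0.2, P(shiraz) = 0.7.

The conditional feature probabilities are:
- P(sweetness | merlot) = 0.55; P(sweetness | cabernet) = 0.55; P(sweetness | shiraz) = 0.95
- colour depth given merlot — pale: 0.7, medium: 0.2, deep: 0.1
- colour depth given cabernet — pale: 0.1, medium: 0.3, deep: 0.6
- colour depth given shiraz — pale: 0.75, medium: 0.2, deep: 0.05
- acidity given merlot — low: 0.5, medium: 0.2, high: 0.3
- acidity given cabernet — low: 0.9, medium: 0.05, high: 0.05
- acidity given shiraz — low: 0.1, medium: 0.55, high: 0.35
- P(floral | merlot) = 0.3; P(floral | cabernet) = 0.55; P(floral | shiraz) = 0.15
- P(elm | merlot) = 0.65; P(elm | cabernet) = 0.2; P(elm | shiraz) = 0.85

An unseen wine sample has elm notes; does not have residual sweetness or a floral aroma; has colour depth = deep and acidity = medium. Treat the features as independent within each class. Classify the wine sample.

merlot: 0.1 × (1−0.55) × 0.1 × 0.2 × (1−0.3) × 0.65 = 0.0004095
cabernet: 0.2 × (1−0.55) × 0.6 × 0.05 × (1−0.55) × 0.2 = 0.000243
shiraz: 0.7 × (1−0.95) × 0.05 × 0.55 × (1−0.15) × 0.85 = 0.00069540625
Highest score → shiraz.

shiraz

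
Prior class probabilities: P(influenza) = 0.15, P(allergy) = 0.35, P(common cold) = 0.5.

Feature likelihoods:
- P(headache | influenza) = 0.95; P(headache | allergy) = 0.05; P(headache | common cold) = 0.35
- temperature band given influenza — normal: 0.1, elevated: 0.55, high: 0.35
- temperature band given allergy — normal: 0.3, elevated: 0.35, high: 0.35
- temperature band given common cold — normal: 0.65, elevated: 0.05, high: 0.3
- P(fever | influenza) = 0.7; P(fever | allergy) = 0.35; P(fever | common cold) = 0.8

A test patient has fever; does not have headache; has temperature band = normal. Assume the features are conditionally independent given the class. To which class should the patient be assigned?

common cold

influenza: 0.15 × (1−0.95) × 0.1 × 0.7 = 0.000525
allergy: 0.35 × (1−0.05) × 0.3 × 0.35 = 0.0349125
common cold: 0.5 × (1−0.35) × 0.65 × 0.8 = 0.169
Highest score → common cold.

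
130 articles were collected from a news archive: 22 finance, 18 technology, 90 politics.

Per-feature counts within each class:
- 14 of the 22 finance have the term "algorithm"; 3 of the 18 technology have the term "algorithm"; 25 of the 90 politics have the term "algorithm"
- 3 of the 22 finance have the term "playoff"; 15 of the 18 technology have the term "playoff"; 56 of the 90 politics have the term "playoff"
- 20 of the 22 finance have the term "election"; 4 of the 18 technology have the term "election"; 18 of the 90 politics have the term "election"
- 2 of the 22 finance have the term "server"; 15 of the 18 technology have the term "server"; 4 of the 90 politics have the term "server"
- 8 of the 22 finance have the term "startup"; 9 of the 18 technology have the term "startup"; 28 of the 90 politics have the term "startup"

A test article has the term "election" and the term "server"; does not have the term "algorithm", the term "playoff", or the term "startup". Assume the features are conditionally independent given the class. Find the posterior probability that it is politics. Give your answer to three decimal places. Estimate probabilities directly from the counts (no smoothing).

0.202

finance: (22/130) × (8/22) × (19/22) × (20/22) × (2/22) × (14/22) ≈ 0.0027951
technology: (18/130) × (15/18) × (3/18) × (4/18) × (15/18) × (9/18) ≈ 0.00178063
politics: (90/130) × (65/90) × (34/90) × (18/90) × (4/90) × (62/90) ≈ 0.00115665
P(politics | x) = 0.00115665 / 0.00573238 ≈ 0.202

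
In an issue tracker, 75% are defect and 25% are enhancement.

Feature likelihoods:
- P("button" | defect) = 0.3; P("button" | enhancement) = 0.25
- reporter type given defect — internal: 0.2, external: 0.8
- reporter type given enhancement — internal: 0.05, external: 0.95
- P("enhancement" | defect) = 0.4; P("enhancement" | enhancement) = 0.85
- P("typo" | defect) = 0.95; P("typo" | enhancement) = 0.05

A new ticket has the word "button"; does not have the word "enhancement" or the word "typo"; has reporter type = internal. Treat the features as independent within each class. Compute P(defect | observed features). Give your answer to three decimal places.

0.752

defect: 0.75 × 0.3 × 0.2 × (1−0.4) × (1−0.95) = 0.00135
enhancement: 0.25 × 0.25 × 0.05 × (1−0.85) × (1−0.05) = 0.0004453125
P(defect | x) = 0.00135 / 0.0017953125 ≈ 0.752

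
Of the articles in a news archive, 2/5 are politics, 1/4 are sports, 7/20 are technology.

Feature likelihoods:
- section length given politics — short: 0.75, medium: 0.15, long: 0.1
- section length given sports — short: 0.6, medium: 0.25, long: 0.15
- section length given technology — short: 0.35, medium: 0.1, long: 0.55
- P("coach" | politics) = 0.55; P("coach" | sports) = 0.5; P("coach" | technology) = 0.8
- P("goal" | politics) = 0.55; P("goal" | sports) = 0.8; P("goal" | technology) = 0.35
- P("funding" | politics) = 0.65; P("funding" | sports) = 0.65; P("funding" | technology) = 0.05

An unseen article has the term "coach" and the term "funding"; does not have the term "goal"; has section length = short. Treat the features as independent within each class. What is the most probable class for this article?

politics: 0.4 × 0.75 × 0.55 × (1−0.55) × 0.65 = 0.0482625
sports: 0.25 × 0.6 × 0.5 × (1−0.8) × 0.65 = 0.00975
technology: 0.35 × 0.35 × 0.8 × (1−0.35) × 0.05 = 0.003185
Highest score → politics.

politics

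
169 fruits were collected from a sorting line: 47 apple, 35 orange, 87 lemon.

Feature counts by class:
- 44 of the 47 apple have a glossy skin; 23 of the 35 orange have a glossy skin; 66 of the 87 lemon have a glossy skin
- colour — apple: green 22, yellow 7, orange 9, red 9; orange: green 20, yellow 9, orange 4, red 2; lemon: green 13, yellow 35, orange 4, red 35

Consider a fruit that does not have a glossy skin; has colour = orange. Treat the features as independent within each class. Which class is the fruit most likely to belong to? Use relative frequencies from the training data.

orange

apple: (47/169) × (3/47) × (9/47) ≈ 0.00339922
orange: (35/169) × (12/35) × (4/35) ≈ 0.00811496
lemon: (87/169) × (21/87) × (4/87) ≈ 0.00571312
Highest score → orange.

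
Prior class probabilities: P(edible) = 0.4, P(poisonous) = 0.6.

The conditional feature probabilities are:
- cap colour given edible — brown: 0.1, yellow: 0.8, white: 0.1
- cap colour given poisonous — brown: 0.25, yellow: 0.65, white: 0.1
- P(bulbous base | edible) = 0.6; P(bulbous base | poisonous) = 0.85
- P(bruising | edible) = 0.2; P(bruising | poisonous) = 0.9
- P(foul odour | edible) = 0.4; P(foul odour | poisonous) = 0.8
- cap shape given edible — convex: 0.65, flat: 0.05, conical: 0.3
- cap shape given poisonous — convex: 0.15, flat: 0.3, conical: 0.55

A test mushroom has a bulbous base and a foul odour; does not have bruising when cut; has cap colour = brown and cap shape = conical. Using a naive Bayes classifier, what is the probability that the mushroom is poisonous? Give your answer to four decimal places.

edible: 0.4 × 0.1 × 0.6 × (1−0.2) × 0.4 × 0.3 = 0.002304
poisonous: 0.6 × 0.25 × 0.85 × (1−0.9) × 0.8 × 0.55 = 0.00561
P(poisonous | x) = 0.00561 / 0.007914 ≈ 0.7089

0.7089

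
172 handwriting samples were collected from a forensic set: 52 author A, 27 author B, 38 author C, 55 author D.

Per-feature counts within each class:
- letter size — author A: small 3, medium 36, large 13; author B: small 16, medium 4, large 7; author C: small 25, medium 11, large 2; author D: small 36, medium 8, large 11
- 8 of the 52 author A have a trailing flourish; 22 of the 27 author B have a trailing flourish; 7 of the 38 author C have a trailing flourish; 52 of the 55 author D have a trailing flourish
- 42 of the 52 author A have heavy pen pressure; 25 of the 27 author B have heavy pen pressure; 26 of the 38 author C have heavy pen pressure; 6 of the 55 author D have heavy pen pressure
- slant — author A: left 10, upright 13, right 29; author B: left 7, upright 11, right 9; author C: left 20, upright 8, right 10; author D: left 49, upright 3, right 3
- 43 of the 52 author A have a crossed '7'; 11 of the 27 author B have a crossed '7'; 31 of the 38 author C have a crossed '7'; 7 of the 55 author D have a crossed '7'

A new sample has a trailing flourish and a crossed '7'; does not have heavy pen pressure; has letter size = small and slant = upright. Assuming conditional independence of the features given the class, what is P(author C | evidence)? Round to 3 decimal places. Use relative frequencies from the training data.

author A: (52/172) × (3/52) × (8/52) × (10/52) × (13/52) × (43/52) ≈ 0.00010668
author B: (27/172) × (16/27) × (22/27) × (2/27) × (11/27) × (11/27) ≈ 0.000931911
author C: (38/172) × (25/38) × (7/38) × (12/38) × (8/38) × (31/38) ≈ 0.00145214
author D: (55/172) × (36/55) × (52/55) × (49/55) × (3/55) × (7/55) ≈ 0.00122389
P(author C | x) = 0.00145214 / 0.003714621 ≈ 0.391

0.391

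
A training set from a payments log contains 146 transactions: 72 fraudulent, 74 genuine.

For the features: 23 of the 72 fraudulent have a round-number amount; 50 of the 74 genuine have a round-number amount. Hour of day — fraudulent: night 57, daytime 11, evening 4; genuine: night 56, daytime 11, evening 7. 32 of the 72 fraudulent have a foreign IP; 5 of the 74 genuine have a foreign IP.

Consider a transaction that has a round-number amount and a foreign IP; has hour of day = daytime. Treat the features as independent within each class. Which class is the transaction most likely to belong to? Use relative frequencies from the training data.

fraudulent

fraudulent: (72/146) × (23/72) × (11/72) × (32/72) ≈ 0.0106968
genuine: (74/146) × (50/74) × (11/74) × (5/74) ≈ 0.00343967
Highest score → fraudulent.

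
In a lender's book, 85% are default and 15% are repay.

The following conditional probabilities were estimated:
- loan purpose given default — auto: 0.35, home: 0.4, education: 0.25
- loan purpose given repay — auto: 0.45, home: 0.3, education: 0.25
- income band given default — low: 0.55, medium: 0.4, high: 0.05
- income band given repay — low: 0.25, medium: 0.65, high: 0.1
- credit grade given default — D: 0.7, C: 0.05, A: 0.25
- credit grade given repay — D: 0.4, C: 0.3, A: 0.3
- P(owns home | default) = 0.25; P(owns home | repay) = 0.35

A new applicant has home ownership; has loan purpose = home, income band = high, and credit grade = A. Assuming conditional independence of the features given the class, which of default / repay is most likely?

default: 0.85 × 0.4 × 0.05 × 0.25 × 0.25 = 0.0010625
repay: 0.15 × 0.3 × 0.1 × 0.3 × 0.35 = 0.0004725
Highest score → default.

default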